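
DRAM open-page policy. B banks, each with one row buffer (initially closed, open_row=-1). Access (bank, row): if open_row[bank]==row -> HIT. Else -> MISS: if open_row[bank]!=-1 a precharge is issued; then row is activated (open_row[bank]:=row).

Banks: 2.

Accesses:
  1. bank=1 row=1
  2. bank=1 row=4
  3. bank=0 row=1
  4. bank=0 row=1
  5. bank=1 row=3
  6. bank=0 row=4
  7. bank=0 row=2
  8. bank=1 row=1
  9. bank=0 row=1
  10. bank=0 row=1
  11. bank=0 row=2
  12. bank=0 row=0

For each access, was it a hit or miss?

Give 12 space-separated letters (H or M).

Acc 1: bank1 row1 -> MISS (open row1); precharges=0
Acc 2: bank1 row4 -> MISS (open row4); precharges=1
Acc 3: bank0 row1 -> MISS (open row1); precharges=1
Acc 4: bank0 row1 -> HIT
Acc 5: bank1 row3 -> MISS (open row3); precharges=2
Acc 6: bank0 row4 -> MISS (open row4); precharges=3
Acc 7: bank0 row2 -> MISS (open row2); precharges=4
Acc 8: bank1 row1 -> MISS (open row1); precharges=5
Acc 9: bank0 row1 -> MISS (open row1); precharges=6
Acc 10: bank0 row1 -> HIT
Acc 11: bank0 row2 -> MISS (open row2); precharges=7
Acc 12: bank0 row0 -> MISS (open row0); precharges=8

Answer: M M M H M M M M M H M M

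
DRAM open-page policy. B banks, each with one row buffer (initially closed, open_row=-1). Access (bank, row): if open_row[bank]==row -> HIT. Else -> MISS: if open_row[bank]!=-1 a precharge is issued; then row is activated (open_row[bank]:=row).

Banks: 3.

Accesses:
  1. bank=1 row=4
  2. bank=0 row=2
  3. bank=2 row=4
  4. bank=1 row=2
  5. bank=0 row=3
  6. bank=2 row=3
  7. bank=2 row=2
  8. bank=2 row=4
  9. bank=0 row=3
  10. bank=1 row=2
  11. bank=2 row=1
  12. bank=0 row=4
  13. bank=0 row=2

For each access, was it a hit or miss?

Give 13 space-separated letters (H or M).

Acc 1: bank1 row4 -> MISS (open row4); precharges=0
Acc 2: bank0 row2 -> MISS (open row2); precharges=0
Acc 3: bank2 row4 -> MISS (open row4); precharges=0
Acc 4: bank1 row2 -> MISS (open row2); precharges=1
Acc 5: bank0 row3 -> MISS (open row3); precharges=2
Acc 6: bank2 row3 -> MISS (open row3); precharges=3
Acc 7: bank2 row2 -> MISS (open row2); precharges=4
Acc 8: bank2 row4 -> MISS (open row4); precharges=5
Acc 9: bank0 row3 -> HIT
Acc 10: bank1 row2 -> HIT
Acc 11: bank2 row1 -> MISS (open row1); precharges=6
Acc 12: bank0 row4 -> MISS (open row4); precharges=7
Acc 13: bank0 row2 -> MISS (open row2); precharges=8

Answer: M M M M M M M M H H M M M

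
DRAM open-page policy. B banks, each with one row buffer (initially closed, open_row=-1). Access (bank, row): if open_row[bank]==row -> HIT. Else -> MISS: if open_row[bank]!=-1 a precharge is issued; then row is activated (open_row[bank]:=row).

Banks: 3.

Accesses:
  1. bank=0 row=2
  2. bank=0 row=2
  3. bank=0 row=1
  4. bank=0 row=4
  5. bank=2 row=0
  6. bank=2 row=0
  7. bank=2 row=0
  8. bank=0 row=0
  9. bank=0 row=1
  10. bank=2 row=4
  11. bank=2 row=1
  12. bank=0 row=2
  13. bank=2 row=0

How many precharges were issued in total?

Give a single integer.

Answer: 8

Derivation:
Acc 1: bank0 row2 -> MISS (open row2); precharges=0
Acc 2: bank0 row2 -> HIT
Acc 3: bank0 row1 -> MISS (open row1); precharges=1
Acc 4: bank0 row4 -> MISS (open row4); precharges=2
Acc 5: bank2 row0 -> MISS (open row0); precharges=2
Acc 6: bank2 row0 -> HIT
Acc 7: bank2 row0 -> HIT
Acc 8: bank0 row0 -> MISS (open row0); precharges=3
Acc 9: bank0 row1 -> MISS (open row1); precharges=4
Acc 10: bank2 row4 -> MISS (open row4); precharges=5
Acc 11: bank2 row1 -> MISS (open row1); precharges=6
Acc 12: bank0 row2 -> MISS (open row2); precharges=7
Acc 13: bank2 row0 -> MISS (open row0); precharges=8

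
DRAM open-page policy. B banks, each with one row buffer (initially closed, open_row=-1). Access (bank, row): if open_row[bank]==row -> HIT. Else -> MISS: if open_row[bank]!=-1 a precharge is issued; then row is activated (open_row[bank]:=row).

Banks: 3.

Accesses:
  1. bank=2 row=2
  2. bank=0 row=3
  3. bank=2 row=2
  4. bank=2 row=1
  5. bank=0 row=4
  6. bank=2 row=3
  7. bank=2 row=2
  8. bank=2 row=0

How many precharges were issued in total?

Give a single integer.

Acc 1: bank2 row2 -> MISS (open row2); precharges=0
Acc 2: bank0 row3 -> MISS (open row3); precharges=0
Acc 3: bank2 row2 -> HIT
Acc 4: bank2 row1 -> MISS (open row1); precharges=1
Acc 5: bank0 row4 -> MISS (open row4); precharges=2
Acc 6: bank2 row3 -> MISS (open row3); precharges=3
Acc 7: bank2 row2 -> MISS (open row2); precharges=4
Acc 8: bank2 row0 -> MISS (open row0); precharges=5

Answer: 5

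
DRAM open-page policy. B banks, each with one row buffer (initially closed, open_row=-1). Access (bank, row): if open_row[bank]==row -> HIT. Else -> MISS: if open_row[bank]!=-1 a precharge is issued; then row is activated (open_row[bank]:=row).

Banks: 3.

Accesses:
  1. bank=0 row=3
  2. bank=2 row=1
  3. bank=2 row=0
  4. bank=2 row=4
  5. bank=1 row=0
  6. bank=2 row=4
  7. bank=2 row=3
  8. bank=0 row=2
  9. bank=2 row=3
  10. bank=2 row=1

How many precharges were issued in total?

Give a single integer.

Acc 1: bank0 row3 -> MISS (open row3); precharges=0
Acc 2: bank2 row1 -> MISS (open row1); precharges=0
Acc 3: bank2 row0 -> MISS (open row0); precharges=1
Acc 4: bank2 row4 -> MISS (open row4); precharges=2
Acc 5: bank1 row0 -> MISS (open row0); precharges=2
Acc 6: bank2 row4 -> HIT
Acc 7: bank2 row3 -> MISS (open row3); precharges=3
Acc 8: bank0 row2 -> MISS (open row2); precharges=4
Acc 9: bank2 row3 -> HIT
Acc 10: bank2 row1 -> MISS (open row1); precharges=5

Answer: 5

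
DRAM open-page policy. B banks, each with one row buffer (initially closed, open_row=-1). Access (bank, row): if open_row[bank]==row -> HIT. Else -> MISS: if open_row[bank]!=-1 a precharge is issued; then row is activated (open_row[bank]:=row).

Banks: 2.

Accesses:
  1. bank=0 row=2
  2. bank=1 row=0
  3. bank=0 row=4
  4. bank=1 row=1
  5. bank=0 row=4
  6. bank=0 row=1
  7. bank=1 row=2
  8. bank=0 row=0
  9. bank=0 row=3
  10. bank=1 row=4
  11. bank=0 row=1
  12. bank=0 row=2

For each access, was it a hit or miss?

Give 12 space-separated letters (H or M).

Answer: M M M M H M M M M M M M

Derivation:
Acc 1: bank0 row2 -> MISS (open row2); precharges=0
Acc 2: bank1 row0 -> MISS (open row0); precharges=0
Acc 3: bank0 row4 -> MISS (open row4); precharges=1
Acc 4: bank1 row1 -> MISS (open row1); precharges=2
Acc 5: bank0 row4 -> HIT
Acc 6: bank0 row1 -> MISS (open row1); precharges=3
Acc 7: bank1 row2 -> MISS (open row2); precharges=4
Acc 8: bank0 row0 -> MISS (open row0); precharges=5
Acc 9: bank0 row3 -> MISS (open row3); precharges=6
Acc 10: bank1 row4 -> MISS (open row4); precharges=7
Acc 11: bank0 row1 -> MISS (open row1); precharges=8
Acc 12: bank0 row2 -> MISS (open row2); precharges=9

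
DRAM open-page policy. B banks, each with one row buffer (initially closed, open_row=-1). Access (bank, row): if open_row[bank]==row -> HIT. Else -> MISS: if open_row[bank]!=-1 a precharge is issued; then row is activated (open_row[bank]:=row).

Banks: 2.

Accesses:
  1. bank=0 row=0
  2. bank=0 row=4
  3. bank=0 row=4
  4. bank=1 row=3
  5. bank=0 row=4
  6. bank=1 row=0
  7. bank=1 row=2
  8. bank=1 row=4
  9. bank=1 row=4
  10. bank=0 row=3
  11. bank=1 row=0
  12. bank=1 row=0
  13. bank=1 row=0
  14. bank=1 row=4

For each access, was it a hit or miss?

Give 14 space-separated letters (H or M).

Acc 1: bank0 row0 -> MISS (open row0); precharges=0
Acc 2: bank0 row4 -> MISS (open row4); precharges=1
Acc 3: bank0 row4 -> HIT
Acc 4: bank1 row3 -> MISS (open row3); precharges=1
Acc 5: bank0 row4 -> HIT
Acc 6: bank1 row0 -> MISS (open row0); precharges=2
Acc 7: bank1 row2 -> MISS (open row2); precharges=3
Acc 8: bank1 row4 -> MISS (open row4); precharges=4
Acc 9: bank1 row4 -> HIT
Acc 10: bank0 row3 -> MISS (open row3); precharges=5
Acc 11: bank1 row0 -> MISS (open row0); precharges=6
Acc 12: bank1 row0 -> HIT
Acc 13: bank1 row0 -> HIT
Acc 14: bank1 row4 -> MISS (open row4); precharges=7

Answer: M M H M H M M M H M M H H M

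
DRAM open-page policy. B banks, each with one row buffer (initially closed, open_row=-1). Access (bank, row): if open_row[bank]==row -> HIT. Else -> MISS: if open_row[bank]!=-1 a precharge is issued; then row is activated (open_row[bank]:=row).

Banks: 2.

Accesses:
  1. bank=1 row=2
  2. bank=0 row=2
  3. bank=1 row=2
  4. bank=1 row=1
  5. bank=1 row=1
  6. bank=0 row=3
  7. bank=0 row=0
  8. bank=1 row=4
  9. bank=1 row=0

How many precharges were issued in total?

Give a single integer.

Answer: 5

Derivation:
Acc 1: bank1 row2 -> MISS (open row2); precharges=0
Acc 2: bank0 row2 -> MISS (open row2); precharges=0
Acc 3: bank1 row2 -> HIT
Acc 4: bank1 row1 -> MISS (open row1); precharges=1
Acc 5: bank1 row1 -> HIT
Acc 6: bank0 row3 -> MISS (open row3); precharges=2
Acc 7: bank0 row0 -> MISS (open row0); precharges=3
Acc 8: bank1 row4 -> MISS (open row4); precharges=4
Acc 9: bank1 row0 -> MISS (open row0); precharges=5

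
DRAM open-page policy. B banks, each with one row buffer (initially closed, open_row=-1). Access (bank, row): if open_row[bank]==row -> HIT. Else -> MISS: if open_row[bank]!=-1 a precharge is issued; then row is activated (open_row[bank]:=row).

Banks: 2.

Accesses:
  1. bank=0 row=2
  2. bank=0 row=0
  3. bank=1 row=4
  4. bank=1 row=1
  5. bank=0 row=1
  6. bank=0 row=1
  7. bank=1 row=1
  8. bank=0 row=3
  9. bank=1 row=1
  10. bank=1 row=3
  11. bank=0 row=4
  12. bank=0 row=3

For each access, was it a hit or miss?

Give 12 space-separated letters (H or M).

Acc 1: bank0 row2 -> MISS (open row2); precharges=0
Acc 2: bank0 row0 -> MISS (open row0); precharges=1
Acc 3: bank1 row4 -> MISS (open row4); precharges=1
Acc 4: bank1 row1 -> MISS (open row1); precharges=2
Acc 5: bank0 row1 -> MISS (open row1); precharges=3
Acc 6: bank0 row1 -> HIT
Acc 7: bank1 row1 -> HIT
Acc 8: bank0 row3 -> MISS (open row3); precharges=4
Acc 9: bank1 row1 -> HIT
Acc 10: bank1 row3 -> MISS (open row3); precharges=5
Acc 11: bank0 row4 -> MISS (open row4); precharges=6
Acc 12: bank0 row3 -> MISS (open row3); precharges=7

Answer: M M M M M H H M H M M M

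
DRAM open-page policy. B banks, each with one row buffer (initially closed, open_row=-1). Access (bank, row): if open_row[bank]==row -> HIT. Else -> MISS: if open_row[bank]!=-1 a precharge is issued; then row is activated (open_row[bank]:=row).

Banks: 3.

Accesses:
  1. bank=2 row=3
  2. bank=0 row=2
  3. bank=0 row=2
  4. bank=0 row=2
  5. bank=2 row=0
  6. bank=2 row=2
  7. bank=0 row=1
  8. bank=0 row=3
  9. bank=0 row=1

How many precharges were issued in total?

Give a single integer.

Answer: 5

Derivation:
Acc 1: bank2 row3 -> MISS (open row3); precharges=0
Acc 2: bank0 row2 -> MISS (open row2); precharges=0
Acc 3: bank0 row2 -> HIT
Acc 4: bank0 row2 -> HIT
Acc 5: bank2 row0 -> MISS (open row0); precharges=1
Acc 6: bank2 row2 -> MISS (open row2); precharges=2
Acc 7: bank0 row1 -> MISS (open row1); precharges=3
Acc 8: bank0 row3 -> MISS (open row3); precharges=4
Acc 9: bank0 row1 -> MISS (open row1); precharges=5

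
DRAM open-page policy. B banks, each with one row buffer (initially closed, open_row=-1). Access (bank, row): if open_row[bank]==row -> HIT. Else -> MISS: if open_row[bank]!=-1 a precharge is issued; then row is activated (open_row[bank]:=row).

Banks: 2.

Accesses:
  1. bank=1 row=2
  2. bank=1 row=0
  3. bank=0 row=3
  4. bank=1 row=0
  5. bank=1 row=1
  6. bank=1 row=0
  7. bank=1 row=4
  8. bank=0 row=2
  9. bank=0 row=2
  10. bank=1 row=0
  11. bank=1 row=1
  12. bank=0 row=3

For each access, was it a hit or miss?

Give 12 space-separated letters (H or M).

Answer: M M M H M M M M H M M M

Derivation:
Acc 1: bank1 row2 -> MISS (open row2); precharges=0
Acc 2: bank1 row0 -> MISS (open row0); precharges=1
Acc 3: bank0 row3 -> MISS (open row3); precharges=1
Acc 4: bank1 row0 -> HIT
Acc 5: bank1 row1 -> MISS (open row1); precharges=2
Acc 6: bank1 row0 -> MISS (open row0); precharges=3
Acc 7: bank1 row4 -> MISS (open row4); precharges=4
Acc 8: bank0 row2 -> MISS (open row2); precharges=5
Acc 9: bank0 row2 -> HIT
Acc 10: bank1 row0 -> MISS (open row0); precharges=6
Acc 11: bank1 row1 -> MISS (open row1); precharges=7
Acc 12: bank0 row3 -> MISS (open row3); precharges=8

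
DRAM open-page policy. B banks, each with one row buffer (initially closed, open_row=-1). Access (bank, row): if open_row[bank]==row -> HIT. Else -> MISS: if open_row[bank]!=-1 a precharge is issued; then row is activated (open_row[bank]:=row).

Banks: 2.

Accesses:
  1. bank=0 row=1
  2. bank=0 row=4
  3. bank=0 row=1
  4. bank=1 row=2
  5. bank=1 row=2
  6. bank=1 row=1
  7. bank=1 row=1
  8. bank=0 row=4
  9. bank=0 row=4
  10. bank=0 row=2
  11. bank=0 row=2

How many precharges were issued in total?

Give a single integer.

Answer: 5

Derivation:
Acc 1: bank0 row1 -> MISS (open row1); precharges=0
Acc 2: bank0 row4 -> MISS (open row4); precharges=1
Acc 3: bank0 row1 -> MISS (open row1); precharges=2
Acc 4: bank1 row2 -> MISS (open row2); precharges=2
Acc 5: bank1 row2 -> HIT
Acc 6: bank1 row1 -> MISS (open row1); precharges=3
Acc 7: bank1 row1 -> HIT
Acc 8: bank0 row4 -> MISS (open row4); precharges=4
Acc 9: bank0 row4 -> HIT
Acc 10: bank0 row2 -> MISS (open row2); precharges=5
Acc 11: bank0 row2 -> HIT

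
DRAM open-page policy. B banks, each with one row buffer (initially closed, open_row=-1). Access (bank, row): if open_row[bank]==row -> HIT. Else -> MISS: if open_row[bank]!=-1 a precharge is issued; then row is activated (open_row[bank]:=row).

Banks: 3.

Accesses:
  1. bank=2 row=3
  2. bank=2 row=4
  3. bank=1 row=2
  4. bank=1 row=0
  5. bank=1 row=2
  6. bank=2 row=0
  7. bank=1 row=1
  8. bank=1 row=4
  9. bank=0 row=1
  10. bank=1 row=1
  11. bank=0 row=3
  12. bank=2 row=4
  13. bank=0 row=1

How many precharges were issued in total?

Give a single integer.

Acc 1: bank2 row3 -> MISS (open row3); precharges=0
Acc 2: bank2 row4 -> MISS (open row4); precharges=1
Acc 3: bank1 row2 -> MISS (open row2); precharges=1
Acc 4: bank1 row0 -> MISS (open row0); precharges=2
Acc 5: bank1 row2 -> MISS (open row2); precharges=3
Acc 6: bank2 row0 -> MISS (open row0); precharges=4
Acc 7: bank1 row1 -> MISS (open row1); precharges=5
Acc 8: bank1 row4 -> MISS (open row4); precharges=6
Acc 9: bank0 row1 -> MISS (open row1); precharges=6
Acc 10: bank1 row1 -> MISS (open row1); precharges=7
Acc 11: bank0 row3 -> MISS (open row3); precharges=8
Acc 12: bank2 row4 -> MISS (open row4); precharges=9
Acc 13: bank0 row1 -> MISS (open row1); precharges=10

Answer: 10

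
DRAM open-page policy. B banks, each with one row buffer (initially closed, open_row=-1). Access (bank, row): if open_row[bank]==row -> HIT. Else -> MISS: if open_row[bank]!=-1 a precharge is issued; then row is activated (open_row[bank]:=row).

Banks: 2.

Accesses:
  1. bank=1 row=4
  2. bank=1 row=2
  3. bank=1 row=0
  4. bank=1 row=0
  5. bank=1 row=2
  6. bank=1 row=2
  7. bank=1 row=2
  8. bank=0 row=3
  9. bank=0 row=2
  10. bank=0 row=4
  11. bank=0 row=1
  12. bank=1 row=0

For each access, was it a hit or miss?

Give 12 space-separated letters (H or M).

Answer: M M M H M H H M M M M M

Derivation:
Acc 1: bank1 row4 -> MISS (open row4); precharges=0
Acc 2: bank1 row2 -> MISS (open row2); precharges=1
Acc 3: bank1 row0 -> MISS (open row0); precharges=2
Acc 4: bank1 row0 -> HIT
Acc 5: bank1 row2 -> MISS (open row2); precharges=3
Acc 6: bank1 row2 -> HIT
Acc 7: bank1 row2 -> HIT
Acc 8: bank0 row3 -> MISS (open row3); precharges=3
Acc 9: bank0 row2 -> MISS (open row2); precharges=4
Acc 10: bank0 row4 -> MISS (open row4); precharges=5
Acc 11: bank0 row1 -> MISS (open row1); precharges=6
Acc 12: bank1 row0 -> MISS (open row0); precharges=7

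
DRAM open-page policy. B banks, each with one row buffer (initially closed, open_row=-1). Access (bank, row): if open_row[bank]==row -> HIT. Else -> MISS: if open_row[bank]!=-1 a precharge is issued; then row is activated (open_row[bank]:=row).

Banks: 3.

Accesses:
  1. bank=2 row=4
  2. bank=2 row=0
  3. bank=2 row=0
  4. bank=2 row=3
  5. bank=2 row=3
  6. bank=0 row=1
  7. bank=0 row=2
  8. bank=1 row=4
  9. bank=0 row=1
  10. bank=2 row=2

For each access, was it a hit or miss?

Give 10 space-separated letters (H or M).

Answer: M M H M H M M M M M

Derivation:
Acc 1: bank2 row4 -> MISS (open row4); precharges=0
Acc 2: bank2 row0 -> MISS (open row0); precharges=1
Acc 3: bank2 row0 -> HIT
Acc 4: bank2 row3 -> MISS (open row3); precharges=2
Acc 5: bank2 row3 -> HIT
Acc 6: bank0 row1 -> MISS (open row1); precharges=2
Acc 7: bank0 row2 -> MISS (open row2); precharges=3
Acc 8: bank1 row4 -> MISS (open row4); precharges=3
Acc 9: bank0 row1 -> MISS (open row1); precharges=4
Acc 10: bank2 row2 -> MISS (open row2); precharges=5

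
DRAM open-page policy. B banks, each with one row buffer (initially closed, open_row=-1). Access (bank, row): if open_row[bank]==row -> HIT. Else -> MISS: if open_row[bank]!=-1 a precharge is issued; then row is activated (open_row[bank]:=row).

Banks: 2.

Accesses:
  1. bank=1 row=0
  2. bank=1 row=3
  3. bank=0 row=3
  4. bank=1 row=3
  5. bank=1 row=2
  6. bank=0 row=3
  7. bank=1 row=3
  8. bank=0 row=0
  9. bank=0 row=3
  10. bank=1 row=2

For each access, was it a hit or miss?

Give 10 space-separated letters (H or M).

Answer: M M M H M H M M M M

Derivation:
Acc 1: bank1 row0 -> MISS (open row0); precharges=0
Acc 2: bank1 row3 -> MISS (open row3); precharges=1
Acc 3: bank0 row3 -> MISS (open row3); precharges=1
Acc 4: bank1 row3 -> HIT
Acc 5: bank1 row2 -> MISS (open row2); precharges=2
Acc 6: bank0 row3 -> HIT
Acc 7: bank1 row3 -> MISS (open row3); precharges=3
Acc 8: bank0 row0 -> MISS (open row0); precharges=4
Acc 9: bank0 row3 -> MISS (open row3); precharges=5
Acc 10: bank1 row2 -> MISS (open row2); precharges=6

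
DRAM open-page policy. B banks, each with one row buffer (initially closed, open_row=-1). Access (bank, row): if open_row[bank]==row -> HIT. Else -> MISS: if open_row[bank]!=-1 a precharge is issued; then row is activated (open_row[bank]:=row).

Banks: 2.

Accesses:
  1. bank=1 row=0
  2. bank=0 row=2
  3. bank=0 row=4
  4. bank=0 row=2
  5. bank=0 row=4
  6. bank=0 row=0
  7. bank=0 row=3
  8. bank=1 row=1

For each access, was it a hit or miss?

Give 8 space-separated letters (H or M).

Answer: M M M M M M M M

Derivation:
Acc 1: bank1 row0 -> MISS (open row0); precharges=0
Acc 2: bank0 row2 -> MISS (open row2); precharges=0
Acc 3: bank0 row4 -> MISS (open row4); precharges=1
Acc 4: bank0 row2 -> MISS (open row2); precharges=2
Acc 5: bank0 row4 -> MISS (open row4); precharges=3
Acc 6: bank0 row0 -> MISS (open row0); precharges=4
Acc 7: bank0 row3 -> MISS (open row3); precharges=5
Acc 8: bank1 row1 -> MISS (open row1); precharges=6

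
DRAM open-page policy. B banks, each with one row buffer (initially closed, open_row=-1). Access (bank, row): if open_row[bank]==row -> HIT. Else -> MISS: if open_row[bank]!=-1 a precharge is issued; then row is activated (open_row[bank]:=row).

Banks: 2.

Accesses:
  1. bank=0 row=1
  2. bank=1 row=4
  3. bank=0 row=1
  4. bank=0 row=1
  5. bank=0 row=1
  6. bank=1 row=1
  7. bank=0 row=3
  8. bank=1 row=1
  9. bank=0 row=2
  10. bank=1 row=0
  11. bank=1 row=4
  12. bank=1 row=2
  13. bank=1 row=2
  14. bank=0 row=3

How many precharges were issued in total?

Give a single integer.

Answer: 7

Derivation:
Acc 1: bank0 row1 -> MISS (open row1); precharges=0
Acc 2: bank1 row4 -> MISS (open row4); precharges=0
Acc 3: bank0 row1 -> HIT
Acc 4: bank0 row1 -> HIT
Acc 5: bank0 row1 -> HIT
Acc 6: bank1 row1 -> MISS (open row1); precharges=1
Acc 7: bank0 row3 -> MISS (open row3); precharges=2
Acc 8: bank1 row1 -> HIT
Acc 9: bank0 row2 -> MISS (open row2); precharges=3
Acc 10: bank1 row0 -> MISS (open row0); precharges=4
Acc 11: bank1 row4 -> MISS (open row4); precharges=5
Acc 12: bank1 row2 -> MISS (open row2); precharges=6
Acc 13: bank1 row2 -> HIT
Acc 14: bank0 row3 -> MISS (open row3); precharges=7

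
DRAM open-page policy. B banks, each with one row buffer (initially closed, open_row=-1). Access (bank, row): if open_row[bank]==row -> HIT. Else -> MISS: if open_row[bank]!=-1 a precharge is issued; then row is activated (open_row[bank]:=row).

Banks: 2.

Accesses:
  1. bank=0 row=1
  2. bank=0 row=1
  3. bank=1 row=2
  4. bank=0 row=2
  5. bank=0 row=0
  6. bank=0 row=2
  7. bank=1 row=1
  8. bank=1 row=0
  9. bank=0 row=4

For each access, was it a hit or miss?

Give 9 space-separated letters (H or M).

Acc 1: bank0 row1 -> MISS (open row1); precharges=0
Acc 2: bank0 row1 -> HIT
Acc 3: bank1 row2 -> MISS (open row2); precharges=0
Acc 4: bank0 row2 -> MISS (open row2); precharges=1
Acc 5: bank0 row0 -> MISS (open row0); precharges=2
Acc 6: bank0 row2 -> MISS (open row2); precharges=3
Acc 7: bank1 row1 -> MISS (open row1); precharges=4
Acc 8: bank1 row0 -> MISS (open row0); precharges=5
Acc 9: bank0 row4 -> MISS (open row4); precharges=6

Answer: M H M M M M M M M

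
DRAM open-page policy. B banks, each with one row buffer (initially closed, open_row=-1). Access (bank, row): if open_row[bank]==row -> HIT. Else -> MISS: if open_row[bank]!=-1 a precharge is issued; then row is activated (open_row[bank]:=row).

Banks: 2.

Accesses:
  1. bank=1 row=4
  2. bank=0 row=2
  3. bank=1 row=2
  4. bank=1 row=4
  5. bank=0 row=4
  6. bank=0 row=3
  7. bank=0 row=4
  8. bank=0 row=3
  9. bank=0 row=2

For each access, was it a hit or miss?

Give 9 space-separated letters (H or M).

Answer: M M M M M M M M M

Derivation:
Acc 1: bank1 row4 -> MISS (open row4); precharges=0
Acc 2: bank0 row2 -> MISS (open row2); precharges=0
Acc 3: bank1 row2 -> MISS (open row2); precharges=1
Acc 4: bank1 row4 -> MISS (open row4); precharges=2
Acc 5: bank0 row4 -> MISS (open row4); precharges=3
Acc 6: bank0 row3 -> MISS (open row3); precharges=4
Acc 7: bank0 row4 -> MISS (open row4); precharges=5
Acc 8: bank0 row3 -> MISS (open row3); precharges=6
Acc 9: bank0 row2 -> MISS (open row2); precharges=7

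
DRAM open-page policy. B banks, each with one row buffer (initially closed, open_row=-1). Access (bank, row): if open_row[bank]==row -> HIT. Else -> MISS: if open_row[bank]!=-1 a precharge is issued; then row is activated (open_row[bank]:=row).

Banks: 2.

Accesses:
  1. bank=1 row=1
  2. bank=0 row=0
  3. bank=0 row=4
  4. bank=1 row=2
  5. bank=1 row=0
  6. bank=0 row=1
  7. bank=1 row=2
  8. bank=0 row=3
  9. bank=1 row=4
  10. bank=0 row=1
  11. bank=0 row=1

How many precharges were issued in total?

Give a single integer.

Answer: 8

Derivation:
Acc 1: bank1 row1 -> MISS (open row1); precharges=0
Acc 2: bank0 row0 -> MISS (open row0); precharges=0
Acc 3: bank0 row4 -> MISS (open row4); precharges=1
Acc 4: bank1 row2 -> MISS (open row2); precharges=2
Acc 5: bank1 row0 -> MISS (open row0); precharges=3
Acc 6: bank0 row1 -> MISS (open row1); precharges=4
Acc 7: bank1 row2 -> MISS (open row2); precharges=5
Acc 8: bank0 row3 -> MISS (open row3); precharges=6
Acc 9: bank1 row4 -> MISS (open row4); precharges=7
Acc 10: bank0 row1 -> MISS (open row1); precharges=8
Acc 11: bank0 row1 -> HIT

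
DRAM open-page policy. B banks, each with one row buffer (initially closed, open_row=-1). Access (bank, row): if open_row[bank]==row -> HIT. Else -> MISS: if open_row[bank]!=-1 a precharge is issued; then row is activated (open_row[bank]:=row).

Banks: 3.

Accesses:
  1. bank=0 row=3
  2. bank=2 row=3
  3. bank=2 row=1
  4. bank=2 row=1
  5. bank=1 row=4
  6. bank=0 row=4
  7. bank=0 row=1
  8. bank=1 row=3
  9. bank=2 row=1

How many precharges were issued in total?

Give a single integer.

Acc 1: bank0 row3 -> MISS (open row3); precharges=0
Acc 2: bank2 row3 -> MISS (open row3); precharges=0
Acc 3: bank2 row1 -> MISS (open row1); precharges=1
Acc 4: bank2 row1 -> HIT
Acc 5: bank1 row4 -> MISS (open row4); precharges=1
Acc 6: bank0 row4 -> MISS (open row4); precharges=2
Acc 7: bank0 row1 -> MISS (open row1); precharges=3
Acc 8: bank1 row3 -> MISS (open row3); precharges=4
Acc 9: bank2 row1 -> HIT

Answer: 4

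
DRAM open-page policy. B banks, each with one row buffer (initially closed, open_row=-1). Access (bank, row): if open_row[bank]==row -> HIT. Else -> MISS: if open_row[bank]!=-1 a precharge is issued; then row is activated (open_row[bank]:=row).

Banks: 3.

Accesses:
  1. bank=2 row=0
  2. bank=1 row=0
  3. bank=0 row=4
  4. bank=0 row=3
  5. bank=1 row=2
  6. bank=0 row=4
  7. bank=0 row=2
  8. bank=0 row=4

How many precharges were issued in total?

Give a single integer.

Acc 1: bank2 row0 -> MISS (open row0); precharges=0
Acc 2: bank1 row0 -> MISS (open row0); precharges=0
Acc 3: bank0 row4 -> MISS (open row4); precharges=0
Acc 4: bank0 row3 -> MISS (open row3); precharges=1
Acc 5: bank1 row2 -> MISS (open row2); precharges=2
Acc 6: bank0 row4 -> MISS (open row4); precharges=3
Acc 7: bank0 row2 -> MISS (open row2); precharges=4
Acc 8: bank0 row4 -> MISS (open row4); precharges=5

Answer: 5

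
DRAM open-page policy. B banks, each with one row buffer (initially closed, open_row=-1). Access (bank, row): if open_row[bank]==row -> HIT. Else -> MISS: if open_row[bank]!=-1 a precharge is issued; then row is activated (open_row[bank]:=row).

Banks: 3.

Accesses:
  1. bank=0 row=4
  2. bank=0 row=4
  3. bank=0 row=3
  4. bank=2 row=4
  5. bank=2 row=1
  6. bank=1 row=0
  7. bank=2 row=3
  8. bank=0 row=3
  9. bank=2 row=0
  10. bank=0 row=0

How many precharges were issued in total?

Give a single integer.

Acc 1: bank0 row4 -> MISS (open row4); precharges=0
Acc 2: bank0 row4 -> HIT
Acc 3: bank0 row3 -> MISS (open row3); precharges=1
Acc 4: bank2 row4 -> MISS (open row4); precharges=1
Acc 5: bank2 row1 -> MISS (open row1); precharges=2
Acc 6: bank1 row0 -> MISS (open row0); precharges=2
Acc 7: bank2 row3 -> MISS (open row3); precharges=3
Acc 8: bank0 row3 -> HIT
Acc 9: bank2 row0 -> MISS (open row0); precharges=4
Acc 10: bank0 row0 -> MISS (open row0); precharges=5

Answer: 5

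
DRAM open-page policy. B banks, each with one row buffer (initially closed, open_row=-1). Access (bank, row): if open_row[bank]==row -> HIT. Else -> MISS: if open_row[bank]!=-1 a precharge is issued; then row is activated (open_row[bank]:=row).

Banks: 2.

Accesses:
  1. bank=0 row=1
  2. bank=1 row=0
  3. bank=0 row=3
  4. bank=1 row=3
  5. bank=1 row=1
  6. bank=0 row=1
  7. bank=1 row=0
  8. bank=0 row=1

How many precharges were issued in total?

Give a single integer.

Acc 1: bank0 row1 -> MISS (open row1); precharges=0
Acc 2: bank1 row0 -> MISS (open row0); precharges=0
Acc 3: bank0 row3 -> MISS (open row3); precharges=1
Acc 4: bank1 row3 -> MISS (open row3); precharges=2
Acc 5: bank1 row1 -> MISS (open row1); precharges=3
Acc 6: bank0 row1 -> MISS (open row1); precharges=4
Acc 7: bank1 row0 -> MISS (open row0); precharges=5
Acc 8: bank0 row1 -> HIT

Answer: 5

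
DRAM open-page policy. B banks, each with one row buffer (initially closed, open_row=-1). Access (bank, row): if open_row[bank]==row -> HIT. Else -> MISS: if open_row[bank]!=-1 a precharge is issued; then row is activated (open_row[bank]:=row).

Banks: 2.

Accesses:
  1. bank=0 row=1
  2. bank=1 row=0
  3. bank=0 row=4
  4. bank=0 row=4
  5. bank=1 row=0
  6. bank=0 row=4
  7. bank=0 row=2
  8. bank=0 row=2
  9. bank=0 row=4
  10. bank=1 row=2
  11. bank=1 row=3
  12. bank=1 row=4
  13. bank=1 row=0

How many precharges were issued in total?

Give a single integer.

Answer: 7

Derivation:
Acc 1: bank0 row1 -> MISS (open row1); precharges=0
Acc 2: bank1 row0 -> MISS (open row0); precharges=0
Acc 3: bank0 row4 -> MISS (open row4); precharges=1
Acc 4: bank0 row4 -> HIT
Acc 5: bank1 row0 -> HIT
Acc 6: bank0 row4 -> HIT
Acc 7: bank0 row2 -> MISS (open row2); precharges=2
Acc 8: bank0 row2 -> HIT
Acc 9: bank0 row4 -> MISS (open row4); precharges=3
Acc 10: bank1 row2 -> MISS (open row2); precharges=4
Acc 11: bank1 row3 -> MISS (open row3); precharges=5
Acc 12: bank1 row4 -> MISS (open row4); precharges=6
Acc 13: bank1 row0 -> MISS (open row0); precharges=7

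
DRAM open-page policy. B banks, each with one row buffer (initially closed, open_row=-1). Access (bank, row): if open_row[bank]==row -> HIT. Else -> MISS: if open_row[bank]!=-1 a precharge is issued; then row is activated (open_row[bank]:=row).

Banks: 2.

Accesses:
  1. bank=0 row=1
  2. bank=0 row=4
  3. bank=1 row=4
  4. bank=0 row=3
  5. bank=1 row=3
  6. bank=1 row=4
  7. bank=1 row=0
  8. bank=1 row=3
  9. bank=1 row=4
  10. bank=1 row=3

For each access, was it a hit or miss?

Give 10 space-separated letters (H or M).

Answer: M M M M M M M M M M

Derivation:
Acc 1: bank0 row1 -> MISS (open row1); precharges=0
Acc 2: bank0 row4 -> MISS (open row4); precharges=1
Acc 3: bank1 row4 -> MISS (open row4); precharges=1
Acc 4: bank0 row3 -> MISS (open row3); precharges=2
Acc 5: bank1 row3 -> MISS (open row3); precharges=3
Acc 6: bank1 row4 -> MISS (open row4); precharges=4
Acc 7: bank1 row0 -> MISS (open row0); precharges=5
Acc 8: bank1 row3 -> MISS (open row3); precharges=6
Acc 9: bank1 row4 -> MISS (open row4); precharges=7
Acc 10: bank1 row3 -> MISS (open row3); precharges=8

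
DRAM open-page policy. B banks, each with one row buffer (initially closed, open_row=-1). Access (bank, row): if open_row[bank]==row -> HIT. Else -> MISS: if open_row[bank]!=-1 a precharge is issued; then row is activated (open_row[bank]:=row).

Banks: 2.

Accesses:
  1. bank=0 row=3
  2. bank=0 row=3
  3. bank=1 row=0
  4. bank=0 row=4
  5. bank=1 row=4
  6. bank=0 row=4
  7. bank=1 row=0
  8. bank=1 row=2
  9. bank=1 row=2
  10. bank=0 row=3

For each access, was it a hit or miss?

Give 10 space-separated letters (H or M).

Answer: M H M M M H M M H M

Derivation:
Acc 1: bank0 row3 -> MISS (open row3); precharges=0
Acc 2: bank0 row3 -> HIT
Acc 3: bank1 row0 -> MISS (open row0); precharges=0
Acc 4: bank0 row4 -> MISS (open row4); precharges=1
Acc 5: bank1 row4 -> MISS (open row4); precharges=2
Acc 6: bank0 row4 -> HIT
Acc 7: bank1 row0 -> MISS (open row0); precharges=3
Acc 8: bank1 row2 -> MISS (open row2); precharges=4
Acc 9: bank1 row2 -> HIT
Acc 10: bank0 row3 -> MISS (open row3); precharges=5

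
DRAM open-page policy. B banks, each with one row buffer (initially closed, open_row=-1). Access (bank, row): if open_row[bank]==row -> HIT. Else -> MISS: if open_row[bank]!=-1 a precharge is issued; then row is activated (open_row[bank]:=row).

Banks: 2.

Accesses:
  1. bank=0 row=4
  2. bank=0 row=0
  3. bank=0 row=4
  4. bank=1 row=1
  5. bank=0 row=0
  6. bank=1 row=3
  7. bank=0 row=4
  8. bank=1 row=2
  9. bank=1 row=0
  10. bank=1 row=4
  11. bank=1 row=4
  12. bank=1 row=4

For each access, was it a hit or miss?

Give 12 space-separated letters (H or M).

Answer: M M M M M M M M M M H H

Derivation:
Acc 1: bank0 row4 -> MISS (open row4); precharges=0
Acc 2: bank0 row0 -> MISS (open row0); precharges=1
Acc 3: bank0 row4 -> MISS (open row4); precharges=2
Acc 4: bank1 row1 -> MISS (open row1); precharges=2
Acc 5: bank0 row0 -> MISS (open row0); precharges=3
Acc 6: bank1 row3 -> MISS (open row3); precharges=4
Acc 7: bank0 row4 -> MISS (open row4); precharges=5
Acc 8: bank1 row2 -> MISS (open row2); precharges=6
Acc 9: bank1 row0 -> MISS (open row0); precharges=7
Acc 10: bank1 row4 -> MISS (open row4); precharges=8
Acc 11: bank1 row4 -> HIT
Acc 12: bank1 row4 -> HIT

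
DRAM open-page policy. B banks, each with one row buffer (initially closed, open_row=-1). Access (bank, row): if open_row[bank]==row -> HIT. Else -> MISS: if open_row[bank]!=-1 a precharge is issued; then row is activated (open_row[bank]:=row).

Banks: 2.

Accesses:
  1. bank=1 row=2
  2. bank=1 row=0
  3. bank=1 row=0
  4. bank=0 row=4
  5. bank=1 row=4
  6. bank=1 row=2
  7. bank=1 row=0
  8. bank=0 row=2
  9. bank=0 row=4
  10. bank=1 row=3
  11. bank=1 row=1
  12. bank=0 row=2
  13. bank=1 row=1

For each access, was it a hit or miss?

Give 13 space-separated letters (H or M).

Answer: M M H M M M M M M M M M H

Derivation:
Acc 1: bank1 row2 -> MISS (open row2); precharges=0
Acc 2: bank1 row0 -> MISS (open row0); precharges=1
Acc 3: bank1 row0 -> HIT
Acc 4: bank0 row4 -> MISS (open row4); precharges=1
Acc 5: bank1 row4 -> MISS (open row4); precharges=2
Acc 6: bank1 row2 -> MISS (open row2); precharges=3
Acc 7: bank1 row0 -> MISS (open row0); precharges=4
Acc 8: bank0 row2 -> MISS (open row2); precharges=5
Acc 9: bank0 row4 -> MISS (open row4); precharges=6
Acc 10: bank1 row3 -> MISS (open row3); precharges=7
Acc 11: bank1 row1 -> MISS (open row1); precharges=8
Acc 12: bank0 row2 -> MISS (open row2); precharges=9
Acc 13: bank1 row1 -> HIT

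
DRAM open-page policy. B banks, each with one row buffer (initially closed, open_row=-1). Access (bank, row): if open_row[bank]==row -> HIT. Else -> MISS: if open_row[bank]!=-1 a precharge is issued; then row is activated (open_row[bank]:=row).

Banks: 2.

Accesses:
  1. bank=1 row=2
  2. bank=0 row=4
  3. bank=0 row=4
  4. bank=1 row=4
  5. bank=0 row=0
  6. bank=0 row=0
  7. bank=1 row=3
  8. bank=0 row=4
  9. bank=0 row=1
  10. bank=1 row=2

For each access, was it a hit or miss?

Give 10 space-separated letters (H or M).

Acc 1: bank1 row2 -> MISS (open row2); precharges=0
Acc 2: bank0 row4 -> MISS (open row4); precharges=0
Acc 3: bank0 row4 -> HIT
Acc 4: bank1 row4 -> MISS (open row4); precharges=1
Acc 5: bank0 row0 -> MISS (open row0); precharges=2
Acc 6: bank0 row0 -> HIT
Acc 7: bank1 row3 -> MISS (open row3); precharges=3
Acc 8: bank0 row4 -> MISS (open row4); precharges=4
Acc 9: bank0 row1 -> MISS (open row1); precharges=5
Acc 10: bank1 row2 -> MISS (open row2); precharges=6

Answer: M M H M M H M M M M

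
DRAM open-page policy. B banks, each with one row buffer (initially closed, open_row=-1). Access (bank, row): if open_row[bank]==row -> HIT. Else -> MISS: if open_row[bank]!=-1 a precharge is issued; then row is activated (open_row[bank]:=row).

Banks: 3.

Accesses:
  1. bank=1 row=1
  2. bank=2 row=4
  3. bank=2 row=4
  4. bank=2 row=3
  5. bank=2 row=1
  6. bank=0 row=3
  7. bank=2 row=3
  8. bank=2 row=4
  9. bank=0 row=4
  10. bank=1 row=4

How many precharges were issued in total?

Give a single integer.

Acc 1: bank1 row1 -> MISS (open row1); precharges=0
Acc 2: bank2 row4 -> MISS (open row4); precharges=0
Acc 3: bank2 row4 -> HIT
Acc 4: bank2 row3 -> MISS (open row3); precharges=1
Acc 5: bank2 row1 -> MISS (open row1); precharges=2
Acc 6: bank0 row3 -> MISS (open row3); precharges=2
Acc 7: bank2 row3 -> MISS (open row3); precharges=3
Acc 8: bank2 row4 -> MISS (open row4); precharges=4
Acc 9: bank0 row4 -> MISS (open row4); precharges=5
Acc 10: bank1 row4 -> MISS (open row4); precharges=6

Answer: 6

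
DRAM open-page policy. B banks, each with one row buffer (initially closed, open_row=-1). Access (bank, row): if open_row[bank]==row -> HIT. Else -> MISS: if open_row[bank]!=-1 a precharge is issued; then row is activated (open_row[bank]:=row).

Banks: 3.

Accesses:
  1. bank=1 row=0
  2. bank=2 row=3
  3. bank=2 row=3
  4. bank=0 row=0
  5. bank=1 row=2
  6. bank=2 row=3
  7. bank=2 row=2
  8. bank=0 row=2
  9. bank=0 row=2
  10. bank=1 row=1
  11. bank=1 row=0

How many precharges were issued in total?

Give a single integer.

Answer: 5

Derivation:
Acc 1: bank1 row0 -> MISS (open row0); precharges=0
Acc 2: bank2 row3 -> MISS (open row3); precharges=0
Acc 3: bank2 row3 -> HIT
Acc 4: bank0 row0 -> MISS (open row0); precharges=0
Acc 5: bank1 row2 -> MISS (open row2); precharges=1
Acc 6: bank2 row3 -> HIT
Acc 7: bank2 row2 -> MISS (open row2); precharges=2
Acc 8: bank0 row2 -> MISS (open row2); precharges=3
Acc 9: bank0 row2 -> HIT
Acc 10: bank1 row1 -> MISS (open row1); precharges=4
Acc 11: bank1 row0 -> MISS (open row0); precharges=5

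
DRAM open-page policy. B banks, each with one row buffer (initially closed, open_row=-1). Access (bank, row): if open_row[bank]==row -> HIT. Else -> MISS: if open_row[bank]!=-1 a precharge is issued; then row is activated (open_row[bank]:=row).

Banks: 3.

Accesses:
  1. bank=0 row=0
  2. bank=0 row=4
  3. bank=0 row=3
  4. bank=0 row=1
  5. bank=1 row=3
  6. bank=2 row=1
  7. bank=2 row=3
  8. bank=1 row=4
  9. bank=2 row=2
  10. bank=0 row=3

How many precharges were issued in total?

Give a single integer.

Answer: 7

Derivation:
Acc 1: bank0 row0 -> MISS (open row0); precharges=0
Acc 2: bank0 row4 -> MISS (open row4); precharges=1
Acc 3: bank0 row3 -> MISS (open row3); precharges=2
Acc 4: bank0 row1 -> MISS (open row1); precharges=3
Acc 5: bank1 row3 -> MISS (open row3); precharges=3
Acc 6: bank2 row1 -> MISS (open row1); precharges=3
Acc 7: bank2 row3 -> MISS (open row3); precharges=4
Acc 8: bank1 row4 -> MISS (open row4); precharges=5
Acc 9: bank2 row2 -> MISS (open row2); precharges=6
Acc 10: bank0 row3 -> MISS (open row3); precharges=7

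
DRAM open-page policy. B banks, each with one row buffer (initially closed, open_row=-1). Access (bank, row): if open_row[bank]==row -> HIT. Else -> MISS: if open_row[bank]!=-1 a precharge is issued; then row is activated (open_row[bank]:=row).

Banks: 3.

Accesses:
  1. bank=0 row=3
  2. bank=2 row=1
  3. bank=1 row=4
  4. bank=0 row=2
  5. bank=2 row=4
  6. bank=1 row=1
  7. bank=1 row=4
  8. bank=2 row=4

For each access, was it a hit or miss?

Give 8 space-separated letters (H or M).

Acc 1: bank0 row3 -> MISS (open row3); precharges=0
Acc 2: bank2 row1 -> MISS (open row1); precharges=0
Acc 3: bank1 row4 -> MISS (open row4); precharges=0
Acc 4: bank0 row2 -> MISS (open row2); precharges=1
Acc 5: bank2 row4 -> MISS (open row4); precharges=2
Acc 6: bank1 row1 -> MISS (open row1); precharges=3
Acc 7: bank1 row4 -> MISS (open row4); precharges=4
Acc 8: bank2 row4 -> HIT

Answer: M M M M M M M H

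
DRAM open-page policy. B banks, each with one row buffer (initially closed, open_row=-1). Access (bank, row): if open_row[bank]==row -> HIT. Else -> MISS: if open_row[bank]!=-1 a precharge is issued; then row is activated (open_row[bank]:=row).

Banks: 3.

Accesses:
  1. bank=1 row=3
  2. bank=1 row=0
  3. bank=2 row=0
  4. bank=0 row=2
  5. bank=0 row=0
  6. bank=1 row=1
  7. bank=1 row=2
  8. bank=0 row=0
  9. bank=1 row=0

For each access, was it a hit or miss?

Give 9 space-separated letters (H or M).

Acc 1: bank1 row3 -> MISS (open row3); precharges=0
Acc 2: bank1 row0 -> MISS (open row0); precharges=1
Acc 3: bank2 row0 -> MISS (open row0); precharges=1
Acc 4: bank0 row2 -> MISS (open row2); precharges=1
Acc 5: bank0 row0 -> MISS (open row0); precharges=2
Acc 6: bank1 row1 -> MISS (open row1); precharges=3
Acc 7: bank1 row2 -> MISS (open row2); precharges=4
Acc 8: bank0 row0 -> HIT
Acc 9: bank1 row0 -> MISS (open row0); precharges=5

Answer: M M M M M M M H M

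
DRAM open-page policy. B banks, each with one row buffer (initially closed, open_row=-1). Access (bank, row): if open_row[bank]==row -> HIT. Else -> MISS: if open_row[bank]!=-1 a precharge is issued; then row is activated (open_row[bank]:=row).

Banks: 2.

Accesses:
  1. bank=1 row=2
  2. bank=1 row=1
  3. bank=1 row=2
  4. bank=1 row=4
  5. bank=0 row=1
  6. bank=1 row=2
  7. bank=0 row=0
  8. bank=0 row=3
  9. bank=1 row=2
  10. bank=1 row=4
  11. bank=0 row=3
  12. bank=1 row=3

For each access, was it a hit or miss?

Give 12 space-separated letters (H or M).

Answer: M M M M M M M M H M H M

Derivation:
Acc 1: bank1 row2 -> MISS (open row2); precharges=0
Acc 2: bank1 row1 -> MISS (open row1); precharges=1
Acc 3: bank1 row2 -> MISS (open row2); precharges=2
Acc 4: bank1 row4 -> MISS (open row4); precharges=3
Acc 5: bank0 row1 -> MISS (open row1); precharges=3
Acc 6: bank1 row2 -> MISS (open row2); precharges=4
Acc 7: bank0 row0 -> MISS (open row0); precharges=5
Acc 8: bank0 row3 -> MISS (open row3); precharges=6
Acc 9: bank1 row2 -> HIT
Acc 10: bank1 row4 -> MISS (open row4); precharges=7
Acc 11: bank0 row3 -> HIT
Acc 12: bank1 row3 -> MISS (open row3); precharges=8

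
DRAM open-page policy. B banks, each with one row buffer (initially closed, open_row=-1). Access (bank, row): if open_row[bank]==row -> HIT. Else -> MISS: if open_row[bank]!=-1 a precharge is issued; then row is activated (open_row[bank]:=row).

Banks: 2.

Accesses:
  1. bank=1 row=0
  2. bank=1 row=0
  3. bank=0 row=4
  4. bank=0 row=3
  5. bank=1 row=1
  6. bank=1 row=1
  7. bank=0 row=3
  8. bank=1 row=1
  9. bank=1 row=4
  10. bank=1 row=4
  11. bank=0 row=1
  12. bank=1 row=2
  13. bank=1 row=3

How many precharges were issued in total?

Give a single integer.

Acc 1: bank1 row0 -> MISS (open row0); precharges=0
Acc 2: bank1 row0 -> HIT
Acc 3: bank0 row4 -> MISS (open row4); precharges=0
Acc 4: bank0 row3 -> MISS (open row3); precharges=1
Acc 5: bank1 row1 -> MISS (open row1); precharges=2
Acc 6: bank1 row1 -> HIT
Acc 7: bank0 row3 -> HIT
Acc 8: bank1 row1 -> HIT
Acc 9: bank1 row4 -> MISS (open row4); precharges=3
Acc 10: bank1 row4 -> HIT
Acc 11: bank0 row1 -> MISS (open row1); precharges=4
Acc 12: bank1 row2 -> MISS (open row2); precharges=5
Acc 13: bank1 row3 -> MISS (open row3); precharges=6

Answer: 6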